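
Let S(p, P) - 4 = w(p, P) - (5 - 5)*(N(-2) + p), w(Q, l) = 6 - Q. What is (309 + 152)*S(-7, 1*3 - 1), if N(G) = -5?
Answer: 7837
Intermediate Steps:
S(p, P) = 10 - p (S(p, P) = 4 + ((6 - p) - (5 - 5)*(-5 + p)) = 4 + ((6 - p) - 0*(-5 + p)) = 4 + ((6 - p) - 1*0) = 4 + ((6 - p) + 0) = 4 + (6 - p) = 10 - p)
(309 + 152)*S(-7, 1*3 - 1) = (309 + 152)*(10 - 1*(-7)) = 461*(10 + 7) = 461*17 = 7837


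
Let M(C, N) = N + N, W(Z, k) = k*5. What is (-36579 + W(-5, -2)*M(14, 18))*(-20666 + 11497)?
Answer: 338693691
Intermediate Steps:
W(Z, k) = 5*k
M(C, N) = 2*N
(-36579 + W(-5, -2)*M(14, 18))*(-20666 + 11497) = (-36579 + (5*(-2))*(2*18))*(-20666 + 11497) = (-36579 - 10*36)*(-9169) = (-36579 - 360)*(-9169) = -36939*(-9169) = 338693691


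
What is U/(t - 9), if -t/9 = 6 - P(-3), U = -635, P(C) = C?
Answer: 127/18 ≈ 7.0556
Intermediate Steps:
t = -81 (t = -9*(6 - 1*(-3)) = -9*(6 + 3) = -9*9 = -81)
U/(t - 9) = -635/(-81 - 9) = -635/(-90) = -1/90*(-635) = 127/18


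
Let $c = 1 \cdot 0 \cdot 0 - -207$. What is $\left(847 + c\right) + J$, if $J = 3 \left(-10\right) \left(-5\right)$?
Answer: $1204$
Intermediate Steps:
$J = 150$ ($J = \left(-30\right) \left(-5\right) = 150$)
$c = 207$ ($c = 0 \cdot 0 + 207 = 0 + 207 = 207$)
$\left(847 + c\right) + J = \left(847 + 207\right) + 150 = 1054 + 150 = 1204$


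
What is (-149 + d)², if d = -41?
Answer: 36100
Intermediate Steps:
(-149 + d)² = (-149 - 41)² = (-190)² = 36100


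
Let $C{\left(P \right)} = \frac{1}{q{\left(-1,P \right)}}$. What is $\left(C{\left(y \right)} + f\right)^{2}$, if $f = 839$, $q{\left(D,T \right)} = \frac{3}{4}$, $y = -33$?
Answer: $\frac{6355441}{9} \approx 7.0616 \cdot 10^{5}$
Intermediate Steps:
$q{\left(D,T \right)} = \frac{3}{4}$ ($q{\left(D,T \right)} = 3 \cdot \frac{1}{4} = \frac{3}{4}$)
$C{\left(P \right)} = \frac{4}{3}$ ($C{\left(P \right)} = \frac{1}{\frac{3}{4}} = \frac{4}{3}$)
$\left(C{\left(y \right)} + f\right)^{2} = \left(\frac{4}{3} + 839\right)^{2} = \left(\frac{2521}{3}\right)^{2} = \frac{6355441}{9}$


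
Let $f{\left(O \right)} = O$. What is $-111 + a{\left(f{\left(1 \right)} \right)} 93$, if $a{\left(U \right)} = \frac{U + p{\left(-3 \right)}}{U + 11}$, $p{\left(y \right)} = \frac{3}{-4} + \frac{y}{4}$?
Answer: $- \frac{919}{8} \approx -114.88$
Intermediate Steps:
$p{\left(y \right)} = - \frac{3}{4} + \frac{y}{4}$ ($p{\left(y \right)} = 3 \left(- \frac{1}{4}\right) + y \frac{1}{4} = - \frac{3}{4} + \frac{y}{4}$)
$a{\left(U \right)} = \frac{- \frac{3}{2} + U}{11 + U}$ ($a{\left(U \right)} = \frac{U + \left(- \frac{3}{4} + \frac{1}{4} \left(-3\right)\right)}{U + 11} = \frac{U - \frac{3}{2}}{11 + U} = \frac{- \frac{3}{2} + U}{11 + U}$)
$-111 + a{\left(f{\left(1 \right)} \right)} 93 = -111 + \frac{- \frac{3}{2} + 1}{11 + 1} \cdot 93 = -111 + \frac{1}{12} \left(- \frac{1}{2}\right) 93 = -111 - \frac{31}{8} = - \frac{919}{8}$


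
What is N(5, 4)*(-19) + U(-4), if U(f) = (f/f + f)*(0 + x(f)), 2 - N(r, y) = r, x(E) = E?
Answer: 69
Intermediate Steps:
N(r, y) = 2 - r
U(f) = f*(1 + f) (U(f) = (f/f + f)*(0 + f) = (1 + f)*f = f*(1 + f))
N(5, 4)*(-19) + U(-4) = (2 - 1*5)*(-19) - 4*(1 - 4) = (2 - 5)*(-19) - 4*(-3) = -3*(-19) + 12 = 57 + 12 = 69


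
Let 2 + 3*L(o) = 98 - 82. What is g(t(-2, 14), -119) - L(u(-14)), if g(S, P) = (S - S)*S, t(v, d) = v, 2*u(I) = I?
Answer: -14/3 ≈ -4.6667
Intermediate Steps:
u(I) = I/2
L(o) = 14/3 (L(o) = -2/3 + (98 - 82)/3 = -2/3 + (1/3)*16 = -2/3 + 16/3 = 14/3)
g(S, P) = 0 (g(S, P) = 0*S = 0)
g(t(-2, 14), -119) - L(u(-14)) = 0 - 1*14/3 = 0 - 14/3 = -14/3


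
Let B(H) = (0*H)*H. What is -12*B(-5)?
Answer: 0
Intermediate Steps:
B(H) = 0 (B(H) = 0*H = 0)
-12*B(-5) = -12*0 = 0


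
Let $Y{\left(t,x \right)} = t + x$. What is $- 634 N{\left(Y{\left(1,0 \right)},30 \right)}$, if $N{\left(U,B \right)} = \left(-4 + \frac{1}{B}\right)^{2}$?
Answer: $- \frac{4489037}{450} \approx -9975.6$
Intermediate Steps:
$- 634 N{\left(Y{\left(1,0 \right)},30 \right)} = - 634 \frac{\left(-1 + 4 \cdot 30\right)^{2}}{900} = - 634 \frac{\left(-1 + 120\right)^{2}}{900} = - 634 \frac{119^{2}}{900} = - 634 \cdot \frac{1}{900} \cdot 14161 = \left(-634\right) \frac{14161}{900} = - \frac{4489037}{450}$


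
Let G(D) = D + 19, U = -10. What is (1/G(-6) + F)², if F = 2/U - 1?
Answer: 5329/4225 ≈ 1.2613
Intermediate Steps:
G(D) = 19 + D
F = -6/5 (F = 2/(-10) - 1 = -⅒*2 - 1 = -⅕ - 1 = -6/5 ≈ -1.2000)
(1/G(-6) + F)² = (1/(19 - 6) - 6/5)² = (1/13 - 6/5)² = (-73/65)² = 5329/4225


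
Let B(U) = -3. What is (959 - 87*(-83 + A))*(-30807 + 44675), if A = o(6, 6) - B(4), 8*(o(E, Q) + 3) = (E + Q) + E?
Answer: 110725579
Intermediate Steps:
o(E, Q) = -3 + E/4 + Q/8 (o(E, Q) = -3 + ((E + Q) + E)/8 = -3 + (Q + 2*E)/8 = -3 + (E/4 + Q/8) = -3 + E/4 + Q/8)
A = 9/4 (A = (-3 + (¼)*6 + (⅛)*6) - 1*(-3) = (-3 + 3/2 + ¾) + 3 = -¾ + 3 = 9/4 ≈ 2.2500)
(959 - 87*(-83 + A))*(-30807 + 44675) = (959 - 87*(-83 + 9/4))*(-30807 + 44675) = (959 - 87*(-323/4))*13868 = (959 + 28101/4)*13868 = (31937/4)*13868 = 110725579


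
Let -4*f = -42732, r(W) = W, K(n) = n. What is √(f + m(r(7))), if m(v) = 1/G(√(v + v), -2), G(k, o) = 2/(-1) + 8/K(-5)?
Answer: √384578/6 ≈ 103.36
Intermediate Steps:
f = 10683 (f = -¼*(-42732) = 10683)
G(k, o) = -18/5 (G(k, o) = 2/(-1) + 8/(-5) = 2*(-1) + 8*(-⅕) = -2 - 8/5 = -18/5)
m(v) = -5/18 (m(v) = 1/(-18/5) = -5/18)
√(f + m(r(7))) = √(10683 - 5/18) = √(192289/18) = √384578/6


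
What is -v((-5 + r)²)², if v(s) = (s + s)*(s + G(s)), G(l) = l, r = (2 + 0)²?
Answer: -16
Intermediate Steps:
r = 4 (r = 2² = 4)
v(s) = 4*s² (v(s) = (s + s)*(s + s) = (2*s)*(2*s) = 4*s²)
-v((-5 + r)²)² = -(4*((-5 + 4)²)²)² = -(4*((-1)²)²)² = -(4*1²)² = -(4*1)² = -1*4² = -1*16 = -16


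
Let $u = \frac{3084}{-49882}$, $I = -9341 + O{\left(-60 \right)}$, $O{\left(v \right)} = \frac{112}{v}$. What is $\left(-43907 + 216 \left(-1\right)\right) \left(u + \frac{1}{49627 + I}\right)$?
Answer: $\frac{41096069056347}{15070898542} \approx 2726.8$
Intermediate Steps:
$I = - \frac{140143}{15}$ ($I = -9341 + \frac{112}{-60} = -9341 + 112 \left(- \frac{1}{60}\right) = -9341 - \frac{28}{15} = - \frac{140143}{15} \approx -9342.9$)
$u = - \frac{1542}{24941}$ ($u = 3084 \left(- \frac{1}{49882}\right) = - \frac{1542}{24941} \approx -0.061826$)
$\left(-43907 + 216 \left(-1\right)\right) \left(u + \frac{1}{49627 + I}\right) = \left(-43907 + 216 \left(-1\right)\right) \left(- \frac{1542}{24941} + \frac{1}{49627 - \frac{140143}{15}}\right) = \left(-43907 - 216\right) \left(- \frac{1542}{24941} + \frac{1}{\frac{604262}{15}}\right) = - 44123 \left(- \frac{1542}{24941} + \frac{15}{604262}\right) = \left(-44123\right) \left(- \frac{931397889}{15070898542}\right) = \frac{41096069056347}{15070898542}$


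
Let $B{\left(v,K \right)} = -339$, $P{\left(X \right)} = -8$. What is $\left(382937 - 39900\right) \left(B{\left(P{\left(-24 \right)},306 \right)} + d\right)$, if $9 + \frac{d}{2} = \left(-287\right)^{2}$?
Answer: $56388765097$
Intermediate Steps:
$d = 164720$ ($d = -18 + 2 \left(-287\right)^{2} = -18 + 2 \cdot 82369 = -18 + 164738 = 164720$)
$\left(382937 - 39900\right) \left(B{\left(P{\left(-24 \right)},306 \right)} + d\right) = \left(382937 - 39900\right) \left(-339 + 164720\right) = 343037 \cdot 164381 = 56388765097$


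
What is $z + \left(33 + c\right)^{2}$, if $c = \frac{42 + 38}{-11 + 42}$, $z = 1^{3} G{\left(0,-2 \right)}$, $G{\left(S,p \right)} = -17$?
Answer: $\frac{1200272}{961} \approx 1249.0$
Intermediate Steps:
$z = -17$ ($z = 1^{3} \left(-17\right) = 1 \left(-17\right) = -17$)
$c = \frac{80}{31} \approx 2.5806$
$z + \left(33 + c\right)^{2} = -17 + \left(33 + \frac{80}{31}\right)^{2} = -17 + \left(\frac{1103}{31}\right)^{2} = -17 + \frac{1216609}{961} = \frac{1200272}{961}$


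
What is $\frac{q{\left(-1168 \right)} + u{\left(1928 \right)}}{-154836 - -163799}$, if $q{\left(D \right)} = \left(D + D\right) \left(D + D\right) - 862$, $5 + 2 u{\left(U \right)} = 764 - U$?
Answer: $\frac{10910899}{17926} \approx 608.66$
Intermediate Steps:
$u{\left(U \right)} = \frac{759}{2} - \frac{U}{2}$ ($u{\left(U \right)} = - \frac{5}{2} + \frac{764 - U}{2} = - \frac{5}{2} - \left(-382 + \frac{U}{2}\right) = \frac{759}{2} - \frac{U}{2}$)
$q{\left(D \right)} = -862 + 4 D^{2}$ ($q{\left(D \right)} = 2 D 2 D - 862 = 4 D^{2} - 862 = -862 + 4 D^{2}$)
$\frac{q{\left(-1168 \right)} + u{\left(1928 \right)}}{-154836 - -163799} = \frac{\left(-862 + 4 \left(-1168\right)^{2}\right) + \left(\frac{759}{2} - 964\right)}{-154836 - -163799} = \frac{\left(-862 + 4 \cdot 1364224\right) + \left(\frac{759}{2} - 964\right)}{-154836 + \left(164415 - 616\right)} = \frac{\left(-862 + 5456896\right) - \frac{1169}{2}}{-154836 + 163799} = \frac{5456034 - \frac{1169}{2}}{8963} = \frac{10910899}{2} \cdot \frac{1}{8963} = \frac{10910899}{17926}$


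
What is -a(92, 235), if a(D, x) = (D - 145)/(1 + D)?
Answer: 53/93 ≈ 0.56989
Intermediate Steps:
a(D, x) = (-145 + D)/(1 + D)
-a(92, 235) = -(-145 + 92)/(1 + 92) = -(-53)/93 = -1*(-53/93) = 53/93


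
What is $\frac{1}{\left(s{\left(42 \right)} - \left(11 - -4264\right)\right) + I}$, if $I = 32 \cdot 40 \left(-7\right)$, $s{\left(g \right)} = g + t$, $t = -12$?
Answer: $- \frac{1}{13205} \approx -7.5729 \cdot 10^{-5}$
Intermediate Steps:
$s{\left(g \right)} = -12 + g$ ($s{\left(g \right)} = g - 12 = -12 + g$)
$I = -8960$ ($I = 1280 \left(-7\right) = -8960$)
$\frac{1}{\left(s{\left(42 \right)} - \left(11 - -4264\right)\right) + I} = \frac{1}{\left(\left(-12 + 42\right) - \left(11 - -4264\right)\right) - 8960} = \frac{1}{\left(30 - \left(11 + 4264\right)\right) - 8960} = \frac{1}{\left(30 - 4275\right) - 8960} = \frac{1}{-4245 - 8960} = \frac{1}{-13205} = - \frac{1}{13205}$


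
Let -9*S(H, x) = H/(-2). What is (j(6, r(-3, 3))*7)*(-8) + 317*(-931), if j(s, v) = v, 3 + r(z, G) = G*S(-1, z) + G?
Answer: -885353/3 ≈ -2.9512e+5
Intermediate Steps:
S(H, x) = H/18 (S(H, x) = -H/(9*(-2)) = -H*(-1)/(9*2) = -(-1)*H/18 = H/18)
r(z, G) = -3 + 17*G/18 (r(z, G) = -3 + (G*((1/18)*(-1)) + G) = -3 + (G*(-1/18) + G) = -3 + (-G/18 + G) = -3 + 17*G/18)
(j(6, r(-3, 3))*7)*(-8) + 317*(-931) = ((-3 + (17/18)*3)*7)*(-8) + 317*(-931) = ((-3 + 17/6)*7)*(-8) - 295127 = -⅙*7*(-8) - 295127 = -7/6*(-8) - 295127 = 28/3 - 295127 = -885353/3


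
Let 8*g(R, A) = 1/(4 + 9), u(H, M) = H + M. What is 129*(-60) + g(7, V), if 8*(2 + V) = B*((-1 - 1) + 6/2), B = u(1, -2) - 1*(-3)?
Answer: -804959/104 ≈ -7740.0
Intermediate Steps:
B = 2 (B = (1 - 2) - 1*(-3) = -1 + 3 = 2)
V = -7/4 (V = -2 + (2*((-1 - 1) + 6/2))/8 = -2 + (2*(-2 + 6*(½)))/8 = -2 + (2*(-2 + 3))/8 = -2 + (2*1)/8 = -2 + (⅛)*2 = -2 + ¼ = -7/4 ≈ -1.7500)
g(R, A) = 1/104 (g(R, A) = 1/(8*(4 + 9)) = (⅛)/13 = (⅛)*(1/13) = 1/104)
129*(-60) + g(7, V) = 129*(-60) + 1/104 = -7740 + 1/104 = -804959/104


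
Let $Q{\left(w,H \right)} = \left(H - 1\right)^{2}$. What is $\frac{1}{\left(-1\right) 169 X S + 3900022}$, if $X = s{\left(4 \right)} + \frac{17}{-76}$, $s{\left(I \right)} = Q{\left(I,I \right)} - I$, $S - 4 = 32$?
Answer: $\frac{19}{73548295} \approx 2.5833 \cdot 10^{-7}$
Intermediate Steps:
$S = 36$ ($S = 4 + 32 = 36$)
$Q{\left(w,H \right)} = \left(-1 + H\right)^{2}$
$s{\left(I \right)} = \left(-1 + I\right)^{2} - I$
$X = \frac{363}{76}$ ($X = \left(\left(-1 + 4\right)^{2} - 4\right) + \frac{17}{-76} = \left(3^{2} - 4\right) + 17 \left(- \frac{1}{76}\right) = \left(9 - 4\right) - \frac{17}{76} = 5 - \frac{17}{76} = \frac{363}{76} \approx 4.7763$)
$\frac{1}{\left(-1\right) 169 X S + 3900022} = \frac{1}{\left(-1\right) 169 \cdot \frac{363}{76} \cdot 36 + 3900022} = \frac{1}{\left(-169\right) \frac{363}{76} \cdot 36 + 3900022} = \frac{1}{\left(- \frac{61347}{76}\right) 36 + 3900022} = \frac{1}{- \frac{552123}{19} + 3900022} = \frac{1}{\frac{73548295}{19}} = \frac{19}{73548295}$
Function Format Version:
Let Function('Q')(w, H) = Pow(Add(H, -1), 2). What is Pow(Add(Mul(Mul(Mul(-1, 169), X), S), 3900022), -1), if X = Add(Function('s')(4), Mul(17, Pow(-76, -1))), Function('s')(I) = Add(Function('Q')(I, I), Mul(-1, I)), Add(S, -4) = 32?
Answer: Rational(19, 73548295) ≈ 2.5833e-7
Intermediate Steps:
S = 36 (S = Add(4, 32) = 36)
Function('Q')(w, H) = Pow(Add(-1, H), 2)
Function('s')(I) = Add(Pow(Add(-1, I), 2), Mul(-1, I))
X = Rational(363, 76) (X = Add(Add(Pow(Add(-1, 4), 2), Mul(-1, 4)), Mul(17, Pow(-76, -1))) = Add(Add(Pow(3, 2), -4), Mul(17, Rational(-1, 76))) = Add(Add(9, -4), Rational(-17, 76)) = Add(5, Rational(-17, 76)) = Rational(363, 76) ≈ 4.7763)
Pow(Add(Mul(Mul(Mul(-1, 169), X), S), 3900022), -1) = Pow(Add(Mul(Mul(Mul(-1, 169), Rational(363, 76)), 36), 3900022), -1) = Pow(Add(Mul(Mul(-169, Rational(363, 76)), 36), 3900022), -1) = Pow(Add(Mul(Rational(-61347, 76), 36), 3900022), -1) = Pow(Add(Rational(-552123, 19), 3900022), -1) = Pow(Rational(73548295, 19), -1) = Rational(19, 73548295)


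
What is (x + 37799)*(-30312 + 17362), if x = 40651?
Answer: -1015927500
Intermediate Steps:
(x + 37799)*(-30312 + 17362) = (40651 + 37799)*(-30312 + 17362) = 78450*(-12950) = -1015927500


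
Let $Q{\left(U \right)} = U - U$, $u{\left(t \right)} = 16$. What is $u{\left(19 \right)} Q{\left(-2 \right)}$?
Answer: $0$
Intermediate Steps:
$Q{\left(U \right)} = 0$
$u{\left(19 \right)} Q{\left(-2 \right)} = 16 \cdot 0 = 0$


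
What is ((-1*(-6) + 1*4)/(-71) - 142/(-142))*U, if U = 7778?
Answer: 474458/71 ≈ 6682.5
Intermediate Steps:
((-1*(-6) + 1*4)/(-71) - 142/(-142))*U = ((-1*(-6) + 1*4)/(-71) - 142/(-142))*7778 = ((6 + 4)*(-1/71) - 142*(-1/142))*7778 = (10*(-1/71) + 1)*7778 = (-10/71 + 1)*7778 = (61/71)*7778 = 474458/71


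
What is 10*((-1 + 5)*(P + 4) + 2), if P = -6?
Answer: -60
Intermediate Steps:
10*((-1 + 5)*(P + 4) + 2) = 10*((-1 + 5)*(-6 + 4) + 2) = 10*(4*(-2) + 2) = 10*(-8 + 2) = 10*(-6) = -60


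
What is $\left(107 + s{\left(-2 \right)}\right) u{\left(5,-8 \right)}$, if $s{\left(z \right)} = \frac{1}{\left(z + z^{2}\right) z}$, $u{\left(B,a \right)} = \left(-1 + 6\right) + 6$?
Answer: $\frac{4697}{4} \approx 1174.3$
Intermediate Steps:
$u{\left(B,a \right)} = 11$ ($u{\left(B,a \right)} = 5 + 6 = 11$)
$s{\left(z \right)} = \frac{1}{z \left(z + z^{2}\right)}$
$\left(107 + s{\left(-2 \right)}\right) u{\left(5,-8 \right)} = \left(107 + \frac{1}{4 \left(1 - 2\right)}\right) 11 = \left(107 + \frac{1}{4 \left(-1\right)}\right) 11 = \left(107 + \frac{1}{4} \left(-1\right)\right) 11 = \left(107 - \frac{1}{4}\right) 11 = \frac{427}{4} \cdot 11 = \frac{4697}{4}$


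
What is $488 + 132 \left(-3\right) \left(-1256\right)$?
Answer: $497864$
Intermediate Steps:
$488 + 132 \left(-3\right) \left(-1256\right) = 488 - -497376 = 488 + 497376 = 497864$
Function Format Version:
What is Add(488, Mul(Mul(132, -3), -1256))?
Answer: 497864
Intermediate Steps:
Add(488, Mul(Mul(132, -3), -1256)) = Add(488, Mul(-396, -1256)) = Add(488, 497376) = 497864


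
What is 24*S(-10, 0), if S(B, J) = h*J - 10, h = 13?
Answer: -240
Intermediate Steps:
S(B, J) = -10 + 13*J (S(B, J) = 13*J - 10 = -10 + 13*J)
24*S(-10, 0) = 24*(-10 + 13*0) = 24*(-10 + 0) = 24*(-10) = -240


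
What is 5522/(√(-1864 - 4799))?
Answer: -5522*I*√6663/6663 ≈ -67.649*I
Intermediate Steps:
5522/(√(-1864 - 4799)) = 5522/(√(-6663)) = 5522/((I*√6663)) = 5522*(-I*√6663/6663) = -5522*I*√6663/6663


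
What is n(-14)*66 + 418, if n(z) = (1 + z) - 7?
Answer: -902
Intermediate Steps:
n(z) = -6 + z
n(-14)*66 + 418 = (-6 - 14)*66 + 418 = -20*66 + 418 = -1320 + 418 = -902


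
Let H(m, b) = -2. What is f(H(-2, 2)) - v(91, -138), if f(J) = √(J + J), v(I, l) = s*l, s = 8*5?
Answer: 5520 + 2*I ≈ 5520.0 + 2.0*I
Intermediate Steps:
s = 40
v(I, l) = 40*l
f(J) = √2*√J (f(J) = √(2*J) = √2*√J)
f(H(-2, 2)) - v(91, -138) = √2*√(-2) - 40*(-138) = √2*(I*√2) - 1*(-5520) = 2*I + 5520 = 5520 + 2*I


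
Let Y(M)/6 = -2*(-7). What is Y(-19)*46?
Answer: 3864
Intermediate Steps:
Y(M) = 84 (Y(M) = 6*(-2*(-7)) = 6*14 = 84)
Y(-19)*46 = 84*46 = 3864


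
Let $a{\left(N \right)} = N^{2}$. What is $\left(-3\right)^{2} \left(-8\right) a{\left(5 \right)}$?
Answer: $-1800$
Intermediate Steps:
$\left(-3\right)^{2} \left(-8\right) a{\left(5 \right)} = \left(-3\right)^{2} \left(-8\right) 5^{2} = 9 \left(-8\right) 25 = \left(-72\right) 25 = -1800$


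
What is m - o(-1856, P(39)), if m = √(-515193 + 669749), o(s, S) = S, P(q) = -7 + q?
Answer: -32 + 2*√38639 ≈ 361.14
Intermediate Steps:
m = 2*√38639 (m = √154556 = 2*√38639 ≈ 393.14)
m - o(-1856, P(39)) = 2*√38639 - (-7 + 39) = 2*√38639 - 1*32 = 2*√38639 - 32 = -32 + 2*√38639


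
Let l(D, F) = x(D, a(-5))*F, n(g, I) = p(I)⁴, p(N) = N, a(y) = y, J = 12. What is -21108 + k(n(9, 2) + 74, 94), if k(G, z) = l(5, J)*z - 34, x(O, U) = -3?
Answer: -24526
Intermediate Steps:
n(g, I) = I⁴
l(D, F) = -3*F
k(G, z) = -34 - 36*z (k(G, z) = (-3*12)*z - 34 = -36*z - 34 = -34 - 36*z)
-21108 + k(n(9, 2) + 74, 94) = -21108 + (-34 - 36*94) = -21108 + (-34 - 3384) = -21108 - 3418 = -24526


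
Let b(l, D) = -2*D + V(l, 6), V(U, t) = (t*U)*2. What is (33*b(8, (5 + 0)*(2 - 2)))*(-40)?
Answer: -126720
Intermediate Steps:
V(U, t) = 2*U*t (V(U, t) = (U*t)*2 = 2*U*t)
b(l, D) = -2*D + 12*l (b(l, D) = -2*D + 2*l*6 = -2*D + 12*l)
(33*b(8, (5 + 0)*(2 - 2)))*(-40) = (33*(-2*(5 + 0)*(2 - 2) + 12*8))*(-40) = (33*(-10*0 + 96))*(-40) = (33*(-2*0 + 96))*(-40) = (33*(0 + 96))*(-40) = (33*96)*(-40) = 3168*(-40) = -126720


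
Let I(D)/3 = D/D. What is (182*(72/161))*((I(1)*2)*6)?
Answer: 67392/23 ≈ 2930.1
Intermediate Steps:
I(D) = 3 (I(D) = 3*(D/D) = 3*1 = 3)
(182*(72/161))*((I(1)*2)*6) = (182*(72/161))*((3*2)*6) = (182*(72*(1/161)))*(6*6) = (182*(72/161))*36 = (1872/23)*36 = 67392/23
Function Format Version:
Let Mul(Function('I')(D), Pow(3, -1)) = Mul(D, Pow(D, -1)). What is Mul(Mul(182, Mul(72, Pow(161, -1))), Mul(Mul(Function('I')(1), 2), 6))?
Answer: Rational(67392, 23) ≈ 2930.1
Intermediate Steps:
Function('I')(D) = 3 (Function('I')(D) = Mul(3, Mul(D, Pow(D, -1))) = Mul(3, 1) = 3)
Mul(Mul(182, Mul(72, Pow(161, -1))), Mul(Mul(Function('I')(1), 2), 6)) = Mul(Mul(182, Mul(72, Pow(161, -1))), Mul(Mul(3, 2), 6)) = Mul(Mul(182, Mul(72, Rational(1, 161))), Mul(6, 6)) = Mul(Mul(182, Rational(72, 161)), 36) = Mul(Rational(1872, 23), 36) = Rational(67392, 23)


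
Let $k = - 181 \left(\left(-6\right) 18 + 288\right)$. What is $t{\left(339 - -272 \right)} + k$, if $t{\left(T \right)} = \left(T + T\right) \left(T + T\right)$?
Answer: $1460704$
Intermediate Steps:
$t{\left(T \right)} = 4 T^{2}$ ($t{\left(T \right)} = 2 T 2 T = 4 T^{2}$)
$k = -32580$ ($k = - 181 \left(-108 + 288\right) = \left(-181\right) 180 = -32580$)
$t{\left(339 - -272 \right)} + k = 4 \left(339 - -272\right)^{2} - 32580 = 4 \left(339 + 272\right)^{2} - 32580 = 4 \cdot 611^{2} - 32580 = 4 \cdot 373321 - 32580 = 1493284 - 32580 = 1460704$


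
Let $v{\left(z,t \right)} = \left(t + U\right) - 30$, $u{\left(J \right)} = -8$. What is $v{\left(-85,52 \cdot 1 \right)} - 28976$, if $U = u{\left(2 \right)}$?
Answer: $-28962$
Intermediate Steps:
$U = -8$
$v{\left(z,t \right)} = -38 + t$ ($v{\left(z,t \right)} = \left(t - 8\right) - 30 = \left(-8 + t\right) - 30 = -38 + t$)
$v{\left(-85,52 \cdot 1 \right)} - 28976 = \left(-38 + 52 \cdot 1\right) - 28976 = \left(-38 + 52\right) - 28976 = 14 - 28976 = -28962$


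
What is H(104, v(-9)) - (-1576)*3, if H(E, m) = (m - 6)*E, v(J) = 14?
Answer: 5560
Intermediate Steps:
H(E, m) = E*(-6 + m) (H(E, m) = (-6 + m)*E = E*(-6 + m))
H(104, v(-9)) - (-1576)*3 = 104*(-6 + 14) - (-1576)*3 = 104*8 - 1*(-4728) = 832 + 4728 = 5560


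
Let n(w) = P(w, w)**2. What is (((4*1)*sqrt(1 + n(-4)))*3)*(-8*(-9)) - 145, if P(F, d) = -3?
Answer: -145 + 864*sqrt(10) ≈ 2587.2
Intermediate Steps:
n(w) = 9 (n(w) = (-3)**2 = 9)
(((4*1)*sqrt(1 + n(-4)))*3)*(-8*(-9)) - 145 = (((4*1)*sqrt(1 + 9))*3)*(-8*(-9)) - 145 = ((4*sqrt(10))*3)*72 - 145 = (12*sqrt(10))*72 - 145 = 864*sqrt(10) - 145 = -145 + 864*sqrt(10)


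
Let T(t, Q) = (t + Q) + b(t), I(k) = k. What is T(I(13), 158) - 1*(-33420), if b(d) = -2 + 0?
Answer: 33589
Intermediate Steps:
b(d) = -2
T(t, Q) = -2 + Q + t (T(t, Q) = (t + Q) - 2 = (Q + t) - 2 = -2 + Q + t)
T(I(13), 158) - 1*(-33420) = (-2 + 158 + 13) - 1*(-33420) = 169 + 33420 = 33589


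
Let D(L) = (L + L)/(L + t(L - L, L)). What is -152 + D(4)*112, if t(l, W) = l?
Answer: 72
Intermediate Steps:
D(L) = 2 (D(L) = (L + L)/(L + (L - L)) = (2*L)/(L + 0) = (2*L)/L = 2)
-152 + D(4)*112 = -152 + 2*112 = -152 + 224 = 72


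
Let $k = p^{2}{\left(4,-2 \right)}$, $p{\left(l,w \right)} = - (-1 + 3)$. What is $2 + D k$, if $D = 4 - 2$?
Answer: $10$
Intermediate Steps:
$p{\left(l,w \right)} = -2$ ($p{\left(l,w \right)} = \left(-1\right) 2 = -2$)
$k = 4$ ($k = \left(-2\right)^{2} = 4$)
$D = 2$
$2 + D k = 2 + 2 \cdot 4 = 2 + 8 = 10$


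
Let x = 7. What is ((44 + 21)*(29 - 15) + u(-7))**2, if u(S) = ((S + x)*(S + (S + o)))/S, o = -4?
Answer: 828100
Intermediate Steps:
u(S) = (-4 + 2*S)*(7 + S)/S (u(S) = ((S + 7)*(S + (S - 4)))/S = ((7 + S)*(S + (-4 + S)))/S = ((7 + S)*(-4 + 2*S))/S = ((-4 + 2*S)*(7 + S))/S = (-4 + 2*S)*(7 + S)/S)
((44 + 21)*(29 - 15) + u(-7))**2 = ((44 + 21)*(29 - 15) + (10 - 28/(-7) + 2*(-7)))**2 = (65*14 + (10 - 28*(-1/7) - 14))**2 = (910 + (10 + 4 - 14))**2 = (910 + 0)**2 = 910**2 = 828100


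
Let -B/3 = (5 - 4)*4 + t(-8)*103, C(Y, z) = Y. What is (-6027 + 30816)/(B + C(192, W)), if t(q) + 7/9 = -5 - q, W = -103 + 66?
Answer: -74367/1520 ≈ -48.926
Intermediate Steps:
W = -37
t(q) = -52/9 - q (t(q) = -7/9 + (-5 - q) = -52/9 - q)
B = -2096/3 (B = -3*((5 - 4)*4 + (-52/9 - 1*(-8))*103) = -3*(1*4 + (-52/9 + 8)*103) = -3*(4 + (20/9)*103) = -3*(4 + 2060/9) = -3*2096/9 = -2096/3 ≈ -698.67)
(-6027 + 30816)/(B + C(192, W)) = (-6027 + 30816)/(-2096/3 + 192) = 24789/(-1520/3) = 24789*(-3/1520) = -74367/1520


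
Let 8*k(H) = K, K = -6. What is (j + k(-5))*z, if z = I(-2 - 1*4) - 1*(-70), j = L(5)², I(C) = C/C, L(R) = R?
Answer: 6887/4 ≈ 1721.8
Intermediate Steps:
k(H) = -¾ (k(H) = (⅛)*(-6) = -¾)
I(C) = 1
j = 25 (j = 5² = 25)
z = 71 (z = 1 - 1*(-70) = 1 + 70 = 71)
(j + k(-5))*z = (25 - ¾)*71 = (97/4)*71 = 6887/4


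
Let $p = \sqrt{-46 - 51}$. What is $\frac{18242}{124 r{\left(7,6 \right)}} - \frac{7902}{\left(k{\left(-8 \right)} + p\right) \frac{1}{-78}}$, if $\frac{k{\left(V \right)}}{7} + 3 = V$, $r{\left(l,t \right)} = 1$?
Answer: $\frac{- 37511755 i + 9121 \sqrt{97}}{62 \left(\sqrt{97} + 77 i\right)} \approx -7728.7 - 1007.4 i$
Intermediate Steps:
$p = i \sqrt{97}$ ($p = \sqrt{-97} = i \sqrt{97} \approx 9.8489 i$)
$k{\left(V \right)} = -21 + 7 V$
$\frac{18242}{124 r{\left(7,6 \right)}} - \frac{7902}{\left(k{\left(-8 \right)} + p\right) \frac{1}{-78}} = \frac{18242}{124 \cdot 1} - \frac{7902}{\left(\left(-21 + 7 \left(-8\right)\right) + i \sqrt{97}\right) \frac{1}{-78}} = \frac{18242}{124} - \frac{7902}{\left(\left(-21 - 56\right) + i \sqrt{97}\right) \left(- \frac{1}{78}\right)} = 18242 \cdot \frac{1}{124} - \frac{7902}{\left(-77 + i \sqrt{97}\right) \left(- \frac{1}{78}\right)} = \frac{9121}{62} - \frac{7902}{\frac{77}{78} - \frac{i \sqrt{97}}{78}}$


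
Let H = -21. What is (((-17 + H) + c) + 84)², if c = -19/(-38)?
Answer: 8649/4 ≈ 2162.3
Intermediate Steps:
c = ½ (c = -19*(-1/38) = ½ ≈ 0.50000)
(((-17 + H) + c) + 84)² = (((-17 - 21) + ½) + 84)² = ((-38 + ½) + 84)² = (-75/2 + 84)² = (93/2)² = 8649/4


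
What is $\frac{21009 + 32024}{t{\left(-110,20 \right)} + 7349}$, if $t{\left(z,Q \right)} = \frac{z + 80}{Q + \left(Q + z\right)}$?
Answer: $\frac{371231}{51446} \approx 7.2159$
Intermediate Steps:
$t{\left(z,Q \right)} = \frac{80 + z}{z + 2 Q}$
$\frac{21009 + 32024}{t{\left(-110,20 \right)} + 7349} = \frac{21009 + 32024}{\frac{80 - 110}{-110 + 2 \cdot 20} + 7349} = \frac{53033}{\frac{1}{-110 + 40} \left(-30\right) + 7349} = \frac{53033}{\frac{1}{-70} \left(-30\right) + 7349} = \frac{53033}{\left(- \frac{1}{70}\right) \left(-30\right) + 7349} = \frac{53033}{\frac{3}{7} + 7349} = \frac{53033}{\frac{51446}{7}} = 53033 \cdot \frac{7}{51446} = \frac{371231}{51446}$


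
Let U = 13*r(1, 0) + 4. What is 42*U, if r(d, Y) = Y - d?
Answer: -378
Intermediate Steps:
U = -9 (U = 13*(0 - 1*1) + 4 = 13*(0 - 1) + 4 = 13*(-1) + 4 = -13 + 4 = -9)
42*U = 42*(-9) = -378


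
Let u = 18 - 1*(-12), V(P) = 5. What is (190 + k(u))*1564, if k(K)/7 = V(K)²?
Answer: 570860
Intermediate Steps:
u = 30 (u = 18 + 12 = 30)
k(K) = 175 (k(K) = 7*5² = 7*25 = 175)
(190 + k(u))*1564 = (190 + 175)*1564 = 365*1564 = 570860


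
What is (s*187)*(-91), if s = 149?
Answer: -2535533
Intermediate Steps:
(s*187)*(-91) = (149*187)*(-91) = 27863*(-91) = -2535533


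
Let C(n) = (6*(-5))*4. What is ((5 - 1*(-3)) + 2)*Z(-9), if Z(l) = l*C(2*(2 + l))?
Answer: 10800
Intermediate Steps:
C(n) = -120 (C(n) = -30*4 = -120)
Z(l) = -120*l (Z(l) = l*(-120) = -120*l)
((5 - 1*(-3)) + 2)*Z(-9) = ((5 - 1*(-3)) + 2)*(-120*(-9)) = ((5 + 3) + 2)*1080 = (8 + 2)*1080 = 10*1080 = 10800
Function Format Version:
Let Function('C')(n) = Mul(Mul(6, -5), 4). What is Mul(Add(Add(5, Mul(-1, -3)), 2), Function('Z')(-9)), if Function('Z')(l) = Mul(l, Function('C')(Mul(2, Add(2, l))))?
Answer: 10800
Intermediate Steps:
Function('C')(n) = -120 (Function('C')(n) = Mul(-30, 4) = -120)
Function('Z')(l) = Mul(-120, l) (Function('Z')(l) = Mul(l, -120) = Mul(-120, l))
Mul(Add(Add(5, Mul(-1, -3)), 2), Function('Z')(-9)) = Mul(Add(Add(5, Mul(-1, -3)), 2), Mul(-120, -9)) = Mul(Add(Add(5, 3), 2), 1080) = Mul(Add(8, 2), 1080) = Mul(10, 1080) = 10800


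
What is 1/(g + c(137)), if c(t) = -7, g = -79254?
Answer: -1/79261 ≈ -1.2617e-5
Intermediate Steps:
1/(g + c(137)) = 1/(-79254 - 7) = 1/(-79261) = -1/79261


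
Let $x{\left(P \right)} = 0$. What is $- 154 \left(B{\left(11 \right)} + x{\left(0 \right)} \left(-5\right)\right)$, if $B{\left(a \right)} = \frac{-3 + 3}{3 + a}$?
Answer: $0$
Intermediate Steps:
$B{\left(a \right)} = 0$ ($B{\left(a \right)} = \frac{0}{3 + a} = 0$)
$- 154 \left(B{\left(11 \right)} + x{\left(0 \right)} \left(-5\right)\right) = - 154 \left(0 + 0 \left(-5\right)\right) = - 154 \left(0 + 0\right) = \left(-154\right) 0 = 0$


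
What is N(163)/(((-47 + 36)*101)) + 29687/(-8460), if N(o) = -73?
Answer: -32364677/9399060 ≈ -3.4434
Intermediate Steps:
N(163)/(((-47 + 36)*101)) + 29687/(-8460) = -73*1/(101*(-47 + 36)) + 29687/(-8460) = -73/((-11*101)) + 29687*(-1/8460) = -73/(-1111) - 29687/8460 = -73*(-1/1111) - 29687/8460 = 73/1111 - 29687/8460 = -32364677/9399060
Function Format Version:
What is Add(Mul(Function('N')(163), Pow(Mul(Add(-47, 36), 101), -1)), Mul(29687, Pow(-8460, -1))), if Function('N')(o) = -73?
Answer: Rational(-32364677, 9399060) ≈ -3.4434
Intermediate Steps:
Add(Mul(Function('N')(163), Pow(Mul(Add(-47, 36), 101), -1)), Mul(29687, Pow(-8460, -1))) = Add(Mul(-73, Pow(Mul(Add(-47, 36), 101), -1)), Mul(29687, Pow(-8460, -1))) = Add(Mul(-73, Pow(Mul(-11, 101), -1)), Mul(29687, Rational(-1, 8460))) = Add(Mul(-73, Pow(-1111, -1)), Rational(-29687, 8460)) = Add(Mul(-73, Rational(-1, 1111)), Rational(-29687, 8460)) = Add(Rational(73, 1111), Rational(-29687, 8460)) = Rational(-32364677, 9399060)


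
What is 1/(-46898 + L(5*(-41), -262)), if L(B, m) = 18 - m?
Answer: -1/46618 ≈ -2.1451e-5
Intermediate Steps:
1/(-46898 + L(5*(-41), -262)) = 1/(-46898 + (18 - 1*(-262))) = 1/(-46898 + (18 + 262)) = 1/(-46898 + 280) = 1/(-46618) = -1/46618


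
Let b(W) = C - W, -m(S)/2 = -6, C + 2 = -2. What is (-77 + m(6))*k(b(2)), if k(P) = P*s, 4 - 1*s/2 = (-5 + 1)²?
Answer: -9360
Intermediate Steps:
C = -4 (C = -2 - 2 = -4)
m(S) = 12 (m(S) = -2*(-6) = 12)
s = -24 (s = 8 - 2*(-5 + 1)² = 8 - 2*(-4)² = 8 - 2*16 = 8 - 32 = -24)
b(W) = -4 - W
k(P) = -24*P (k(P) = P*(-24) = -24*P)
(-77 + m(6))*k(b(2)) = (-77 + 12)*(-24*(-4 - 1*2)) = -(-1560)*(-4 - 2) = -(-1560)*(-6) = -65*144 = -9360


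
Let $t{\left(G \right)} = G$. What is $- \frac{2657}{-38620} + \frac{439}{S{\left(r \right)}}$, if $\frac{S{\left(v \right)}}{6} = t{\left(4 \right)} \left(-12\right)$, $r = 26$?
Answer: $- \frac{4047241}{2780640} \approx -1.4555$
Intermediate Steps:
$S{\left(v \right)} = -288$ ($S{\left(v \right)} = 6 \cdot 4 \left(-12\right) = 6 \left(-48\right) = -288$)
$- \frac{2657}{-38620} + \frac{439}{S{\left(r \right)}} = - \frac{2657}{-38620} + \frac{439}{-288} = \left(-2657\right) \left(- \frac{1}{38620}\right) + 439 \left(- \frac{1}{288}\right) = \frac{2657}{38620} - \frac{439}{288} = - \frac{4047241}{2780640}$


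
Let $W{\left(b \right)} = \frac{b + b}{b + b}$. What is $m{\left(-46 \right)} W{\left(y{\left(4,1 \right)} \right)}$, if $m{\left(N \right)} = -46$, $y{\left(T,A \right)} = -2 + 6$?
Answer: $-46$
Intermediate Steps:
$y{\left(T,A \right)} = 4$
$W{\left(b \right)} = 1$ ($W{\left(b \right)} = \frac{2 b}{2 b} = 2 b \frac{1}{2 b} = 1$)
$m{\left(-46 \right)} W{\left(y{\left(4,1 \right)} \right)} = \left(-46\right) 1 = -46$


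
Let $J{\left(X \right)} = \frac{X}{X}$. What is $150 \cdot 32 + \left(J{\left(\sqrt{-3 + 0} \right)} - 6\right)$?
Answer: $4795$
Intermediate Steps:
$J{\left(X \right)} = 1$
$150 \cdot 32 + \left(J{\left(\sqrt{-3 + 0} \right)} - 6\right) = 150 \cdot 32 + \left(1 - 6\right) = 4800 - 5 = 4795$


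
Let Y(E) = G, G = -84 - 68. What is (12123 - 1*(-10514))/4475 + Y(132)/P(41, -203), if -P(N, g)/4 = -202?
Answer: 2201312/451975 ≈ 4.8704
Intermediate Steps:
P(N, g) = 808 (P(N, g) = -4*(-202) = 808)
G = -152
Y(E) = -152
(12123 - 1*(-10514))/4475 + Y(132)/P(41, -203) = (12123 - 1*(-10514))/4475 - 152/808 = (12123 + 10514)*(1/4475) - 152*1/808 = 22637*(1/4475) - 19/101 = 22637/4475 - 19/101 = 2201312/451975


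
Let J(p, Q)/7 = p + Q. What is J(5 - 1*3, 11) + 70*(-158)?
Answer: -10969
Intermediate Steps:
J(p, Q) = 7*Q + 7*p (J(p, Q) = 7*(p + Q) = 7*(Q + p) = 7*Q + 7*p)
J(5 - 1*3, 11) + 70*(-158) = (7*11 + 7*(5 - 1*3)) + 70*(-158) = (77 + 7*(5 - 3)) - 11060 = (77 + 7*2) - 11060 = (77 + 14) - 11060 = 91 - 11060 = -10969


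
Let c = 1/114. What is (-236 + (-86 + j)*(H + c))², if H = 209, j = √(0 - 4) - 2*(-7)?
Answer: 758463532247/3249 - 13839102832*I/1083 ≈ 2.3345e+8 - 1.2778e+7*I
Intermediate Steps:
j = 14 + 2*I (j = √(-4) + 14 = 2*I + 14 = 14 + 2*I ≈ 14.0 + 2.0*I)
c = 1/114 ≈ 0.0087719
(-236 + (-86 + j)*(H + c))² = (-236 + (-86 + (14 + 2*I))*(209 + 1/114))² = (-236 + (-72 + 2*I)*(23827/114))² = (-236 + (-285924/19 + 23827*I/57))² = (-290408/19 + 23827*I/57)²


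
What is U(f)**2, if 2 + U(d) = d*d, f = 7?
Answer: 2209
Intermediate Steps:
U(d) = -2 + d**2 (U(d) = -2 + d*d = -2 + d**2)
U(f)**2 = (-2 + 7**2)**2 = (-2 + 49)**2 = 47**2 = 2209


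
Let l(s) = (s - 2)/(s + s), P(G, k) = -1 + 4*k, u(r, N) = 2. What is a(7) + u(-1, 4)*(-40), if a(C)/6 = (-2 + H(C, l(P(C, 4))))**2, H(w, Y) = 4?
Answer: -56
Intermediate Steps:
l(s) = (-2 + s)/(2*s) (l(s) = (-2 + s)/((2*s)) = (-2 + s)*(1/(2*s)) = (-2 + s)/(2*s))
a(C) = 24 (a(C) = 6*(-2 + 4)**2 = 6*2**2 = 6*4 = 24)
a(7) + u(-1, 4)*(-40) = 24 + 2*(-40) = 24 - 80 = -56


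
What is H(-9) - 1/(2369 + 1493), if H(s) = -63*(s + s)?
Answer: 4379507/3862 ≈ 1134.0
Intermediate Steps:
H(s) = -126*s
H(-9) - 1/(2369 + 1493) = -126*(-9) - 1/(2369 + 1493) = 1134 - 1/3862 = 4379507/3862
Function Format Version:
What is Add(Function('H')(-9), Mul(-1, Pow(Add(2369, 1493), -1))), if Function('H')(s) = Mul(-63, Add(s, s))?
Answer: Rational(4379507, 3862) ≈ 1134.0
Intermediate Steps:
Function('H')(s) = Mul(-126, s) (Function('H')(s) = Mul(-63, Mul(2, s)) = Mul(-126, s))
Add(Function('H')(-9), Mul(-1, Pow(Add(2369, 1493), -1))) = Add(Mul(-126, -9), Mul(-1, Pow(Add(2369, 1493), -1))) = Add(1134, Mul(-1, Pow(3862, -1))) = Add(1134, Mul(-1, Rational(1, 3862))) = Add(1134, Rational(-1, 3862)) = Rational(4379507, 3862)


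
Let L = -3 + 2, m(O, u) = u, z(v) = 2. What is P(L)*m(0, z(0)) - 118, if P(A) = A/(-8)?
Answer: -471/4 ≈ -117.75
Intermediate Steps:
L = -1
P(A) = -A/8 (P(A) = A*(-⅛) = -A/8)
P(L)*m(0, z(0)) - 118 = -⅛*(-1)*2 - 118 = (⅛)*2 - 118 = ¼ - 118 = -471/4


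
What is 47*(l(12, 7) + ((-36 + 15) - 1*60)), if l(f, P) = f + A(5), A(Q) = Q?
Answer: -3008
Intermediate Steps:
l(f, P) = 5 + f (l(f, P) = f + 5 = 5 + f)
47*(l(12, 7) + ((-36 + 15) - 1*60)) = 47*((5 + 12) + ((-36 + 15) - 1*60)) = 47*(17 + (-21 - 60)) = 47*(17 - 81) = 47*(-64) = -3008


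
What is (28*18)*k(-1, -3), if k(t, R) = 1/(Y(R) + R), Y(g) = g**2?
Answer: 84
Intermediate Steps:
k(t, R) = 1/(R + R**2) (k(t, R) = 1/(R**2 + R) = 1/(R + R**2))
(28*18)*k(-1, -3) = (28*18)*(1/((-3)*(1 - 3))) = 504*(-1/3/(-2)) = 504*(-1/3*(-1/2)) = 504*(1/6) = 84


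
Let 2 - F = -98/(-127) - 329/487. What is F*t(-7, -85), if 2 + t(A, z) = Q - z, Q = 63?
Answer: 17192230/61849 ≈ 277.97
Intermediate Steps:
F = 117755/61849 (F = 2 - (-98/(-127) - 329/487) = 2 - (-98*(-1/127) - 329*1/487) = 2 - (98/127 - 329/487) = 2 - 1*5943/61849 = 2 - 5943/61849 = 117755/61849 ≈ 1.9039)
t(A, z) = 61 - z (t(A, z) = -2 + (63 - z) = 61 - z)
F*t(-7, -85) = 117755*(61 - 1*(-85))/61849 = 117755*(61 + 85)/61849 = (117755/61849)*146 = 17192230/61849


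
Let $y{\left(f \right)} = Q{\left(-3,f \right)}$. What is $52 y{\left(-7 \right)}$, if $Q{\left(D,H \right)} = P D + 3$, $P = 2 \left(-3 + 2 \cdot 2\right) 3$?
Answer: $-780$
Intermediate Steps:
$P = 6$ ($P = 2 \left(-3 + 4\right) 3 = 2 \cdot 1 \cdot 3 = 2 \cdot 3 = 6$)
$Q{\left(D,H \right)} = 3 + 6 D$ ($Q{\left(D,H \right)} = 6 D + 3 = 3 + 6 D$)
$y{\left(f \right)} = -15$ ($y{\left(f \right)} = 3 + 6 \left(-3\right) = 3 - 18 = -15$)
$52 y{\left(-7 \right)} = 52 \left(-15\right) = -780$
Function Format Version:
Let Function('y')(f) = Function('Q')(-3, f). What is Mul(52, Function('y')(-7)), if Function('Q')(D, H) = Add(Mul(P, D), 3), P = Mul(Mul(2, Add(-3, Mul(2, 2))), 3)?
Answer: -780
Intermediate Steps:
P = 6 (P = Mul(Mul(2, Add(-3, 4)), 3) = Mul(Mul(2, 1), 3) = Mul(2, 3) = 6)
Function('Q')(D, H) = Add(3, Mul(6, D)) (Function('Q')(D, H) = Add(Mul(6, D), 3) = Add(3, Mul(6, D)))
Function('y')(f) = -15 (Function('y')(f) = Add(3, Mul(6, -3)) = Add(3, -18) = -15)
Mul(52, Function('y')(-7)) = Mul(52, -15) = -780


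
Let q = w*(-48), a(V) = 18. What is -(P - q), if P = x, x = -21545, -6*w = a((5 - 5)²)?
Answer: 21689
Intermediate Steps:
w = -3 (w = -⅙*18 = -3)
q = 144 (q = -3*(-48) = 144)
P = -21545
-(P - q) = -(-21545 - 1*144) = -(-21545 - 144) = -1*(-21689) = 21689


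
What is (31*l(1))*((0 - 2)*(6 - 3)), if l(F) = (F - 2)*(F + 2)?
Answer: 558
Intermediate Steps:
l(F) = (-2 + F)*(2 + F)
(31*l(1))*((0 - 2)*(6 - 3)) = (31*(-4 + 1²))*((0 - 2)*(6 - 3)) = (31*(-4 + 1))*(-2*3) = (31*(-3))*(-6) = -93*(-6) = 558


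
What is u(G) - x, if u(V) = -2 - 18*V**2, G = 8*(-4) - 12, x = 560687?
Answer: -595537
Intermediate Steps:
G = -44 (G = -32 - 12 = -44)
u(G) - x = (-2 - 18*(-44)**2) - 1*560687 = (-2 - 18*1936) - 560687 = (-2 - 34848) - 560687 = -34850 - 560687 = -595537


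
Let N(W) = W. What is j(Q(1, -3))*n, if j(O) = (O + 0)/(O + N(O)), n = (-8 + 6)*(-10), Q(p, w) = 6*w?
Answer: 10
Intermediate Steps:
n = 20 (n = -2*(-10) = 20)
j(O) = ½ (j(O) = (O + 0)/(O + O) = O/((2*O)) = O*(1/(2*O)) = ½)
j(Q(1, -3))*n = (½)*20 = 10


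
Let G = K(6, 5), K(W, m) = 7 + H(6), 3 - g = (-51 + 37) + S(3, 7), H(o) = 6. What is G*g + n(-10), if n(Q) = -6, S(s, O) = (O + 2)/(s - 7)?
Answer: 977/4 ≈ 244.25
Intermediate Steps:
S(s, O) = (2 + O)/(-7 + s)
g = 77/4 (g = 3 - ((-51 + 37) + (2 + 7)/(-7 + 3)) = 3 - (-14 + 9/(-4)) = 3 - (-14 - ¼*9) = 3 - (-14 - 9/4) = 3 - 1*(-65/4) = 3 + 65/4 = 77/4 ≈ 19.250)
K(W, m) = 13 (K(W, m) = 7 + 6 = 13)
G = 13
G*g + n(-10) = 13*(77/4) - 6 = 1001/4 - 6 = 977/4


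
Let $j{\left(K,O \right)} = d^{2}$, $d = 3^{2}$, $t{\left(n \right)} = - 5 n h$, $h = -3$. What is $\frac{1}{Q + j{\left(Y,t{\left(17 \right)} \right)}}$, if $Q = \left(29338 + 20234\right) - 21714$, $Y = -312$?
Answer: $\frac{1}{27939} \approx 3.5792 \cdot 10^{-5}$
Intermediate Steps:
$Q = 27858$ ($Q = 49572 - 21714 = 27858$)
$t{\left(n \right)} = 15 n$ ($t{\left(n \right)} = - 5 n \left(-3\right) = 15 n$)
$d = 9$
$j{\left(K,O \right)} = 81$ ($j{\left(K,O \right)} = 9^{2} = 81$)
$\frac{1}{Q + j{\left(Y,t{\left(17 \right)} \right)}} = \frac{1}{27858 + 81} = \frac{1}{27939}$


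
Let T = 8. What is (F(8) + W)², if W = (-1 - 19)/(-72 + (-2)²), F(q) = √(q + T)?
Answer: 5329/289 ≈ 18.439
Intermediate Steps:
F(q) = √(8 + q) (F(q) = √(q + 8) = √(8 + q))
W = 5/17 (W = -20/(-72 + 4) = -20/(-68) = -20*(-1/68) = 5/17 ≈ 0.29412)
(F(8) + W)² = (√(8 + 8) + 5/17)² = (√16 + 5/17)² = (4 + 5/17)² = (73/17)² = 5329/289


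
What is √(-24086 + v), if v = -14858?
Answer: 4*I*√2434 ≈ 197.34*I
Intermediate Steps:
√(-24086 + v) = √(-24086 - 14858) = √(-38944) = 4*I*√2434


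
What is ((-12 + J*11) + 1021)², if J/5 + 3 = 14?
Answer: 2604996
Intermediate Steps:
J = 55 (J = -15 + 5*14 = -15 + 70 = 55)
((-12 + J*11) + 1021)² = ((-12 + 55*11) + 1021)² = ((-12 + 605) + 1021)² = (593 + 1021)² = 1614² = 2604996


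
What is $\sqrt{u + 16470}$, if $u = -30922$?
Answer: $2 i \sqrt{3613} \approx 120.22 i$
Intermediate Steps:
$\sqrt{u + 16470} = \sqrt{-30922 + 16470} = \sqrt{-14452} = 2 i \sqrt{3613}$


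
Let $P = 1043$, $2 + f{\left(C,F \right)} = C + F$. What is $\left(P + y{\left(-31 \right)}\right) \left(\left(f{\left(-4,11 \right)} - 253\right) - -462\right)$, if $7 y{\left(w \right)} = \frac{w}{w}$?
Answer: $\frac{1562628}{7} \approx 2.2323 \cdot 10^{5}$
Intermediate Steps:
$f{\left(C,F \right)} = -2 + C + F$ ($f{\left(C,F \right)} = -2 + \left(C + F\right) = -2 + C + F$)
$y{\left(w \right)} = \frac{1}{7}$ ($y{\left(w \right)} = \frac{w \frac{1}{w}}{7} = \frac{1}{7} \cdot 1 = \frac{1}{7}$)
$\left(P + y{\left(-31 \right)}\right) \left(\left(f{\left(-4,11 \right)} - 253\right) - -462\right) = \left(1043 + \frac{1}{7}\right) \left(\left(\left(-2 - 4 + 11\right) - 253\right) - -462\right) = \frac{7302 \left(\left(5 - 253\right) + 462\right)}{7} = \frac{7302 \left(-248 + 462\right)}{7} = \frac{7302}{7} \cdot 214 = \frac{1562628}{7}$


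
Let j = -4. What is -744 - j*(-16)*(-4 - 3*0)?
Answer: -488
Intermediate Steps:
-744 - j*(-16)*(-4 - 3*0) = -744 - (-4*(-16))*(-4 - 3*0) = -744 - 64*(-4 + 0) = -744 - 64*(-4) = -744 - 1*(-256) = -744 + 256 = -488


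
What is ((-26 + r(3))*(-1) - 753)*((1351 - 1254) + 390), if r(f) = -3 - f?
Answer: -351127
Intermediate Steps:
((-26 + r(3))*(-1) - 753)*((1351 - 1254) + 390) = ((-26 + (-3 - 1*3))*(-1) - 753)*((1351 - 1254) + 390) = ((-26 + (-3 - 3))*(-1) - 753)*(97 + 390) = ((-26 - 6)*(-1) - 753)*487 = (-32*(-1) - 753)*487 = (32 - 753)*487 = -721*487 = -351127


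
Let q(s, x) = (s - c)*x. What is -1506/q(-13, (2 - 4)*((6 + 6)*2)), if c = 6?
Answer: -251/152 ≈ -1.6513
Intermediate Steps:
q(s, x) = x*(-6 + s) (q(s, x) = (s - 1*6)*x = (s - 6)*x = (-6 + s)*x = x*(-6 + s))
-1506/q(-13, (2 - 4)*((6 + 6)*2)) = -1506*1/(2*(-6 - 13)*(2 - 4)*(6 + 6)) = -1506/(-24*2*(-19)) = -1506/(-2*24*(-19)) = -1506/((-48*(-19))) = -1506/912 = -1506*1/912 = -251/152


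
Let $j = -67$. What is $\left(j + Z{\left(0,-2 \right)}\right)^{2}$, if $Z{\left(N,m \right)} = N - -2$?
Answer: $4225$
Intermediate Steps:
$Z{\left(N,m \right)} = 2 + N$ ($Z{\left(N,m \right)} = N + 2 = 2 + N$)
$\left(j + Z{\left(0,-2 \right)}\right)^{2} = \left(-67 + \left(2 + 0\right)\right)^{2} = \left(-67 + 2\right)^{2} = \left(-65\right)^{2} = 4225$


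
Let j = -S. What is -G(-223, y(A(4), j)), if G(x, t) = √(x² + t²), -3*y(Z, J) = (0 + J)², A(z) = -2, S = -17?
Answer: -√531082/3 ≈ -242.92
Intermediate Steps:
j = 17 (j = -1*(-17) = 17)
y(Z, J) = -J²/3 (y(Z, J) = -(0 + J)²/3 = -J²/3)
G(x, t) = √(t² + x²)
-G(-223, y(A(4), j)) = -√((-⅓*17²)² + (-223)²) = -√((-⅓*289)² + 49729) = -√((-289/3)² + 49729) = -√(83521/9 + 49729) = -√(531082/9) = -√531082/3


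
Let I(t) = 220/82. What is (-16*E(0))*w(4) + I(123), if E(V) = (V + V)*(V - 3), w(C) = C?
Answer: 110/41 ≈ 2.6829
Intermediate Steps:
I(t) = 110/41 (I(t) = 220*(1/82) = 110/41)
E(V) = 2*V*(-3 + V) (E(V) = (2*V)*(-3 + V) = 2*V*(-3 + V))
(-16*E(0))*w(4) + I(123) = -32*0*(-3 + 0)*4 + 110/41 = -32*0*(-3)*4 + 110/41 = -16*0*4 + 110/41 = 0*4 + 110/41 = 0 + 110/41 = 110/41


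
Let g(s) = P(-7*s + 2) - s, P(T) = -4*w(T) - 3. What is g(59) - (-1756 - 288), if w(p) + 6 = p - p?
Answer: 2006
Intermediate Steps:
w(p) = -6 (w(p) = -6 + (p - p) = -6 + 0 = -6)
P(T) = 21 (P(T) = -4*(-6) - 3 = 24 - 3 = 21)
g(s) = 21 - s
g(59) - (-1756 - 288) = (21 - 1*59) - (-1756 - 288) = (21 - 59) - 1*(-2044) = -38 + 2044 = 2006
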